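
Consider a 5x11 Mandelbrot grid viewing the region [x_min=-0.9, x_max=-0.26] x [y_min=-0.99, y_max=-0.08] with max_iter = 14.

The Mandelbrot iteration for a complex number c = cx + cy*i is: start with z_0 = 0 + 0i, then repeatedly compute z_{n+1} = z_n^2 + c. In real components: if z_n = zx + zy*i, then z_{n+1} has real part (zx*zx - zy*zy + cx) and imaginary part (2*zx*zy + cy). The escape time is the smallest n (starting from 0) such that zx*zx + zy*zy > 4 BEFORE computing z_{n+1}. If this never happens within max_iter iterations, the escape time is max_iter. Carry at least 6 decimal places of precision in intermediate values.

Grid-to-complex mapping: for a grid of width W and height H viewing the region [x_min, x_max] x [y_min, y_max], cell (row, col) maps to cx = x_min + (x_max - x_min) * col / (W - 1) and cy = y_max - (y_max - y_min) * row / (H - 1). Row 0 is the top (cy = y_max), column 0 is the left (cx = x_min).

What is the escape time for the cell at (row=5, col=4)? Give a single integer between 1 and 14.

Answer: 14

Derivation:
z_0 = 0 + 0i, c = -0.2600 + -0.5350i
Iter 1: z = -0.2600 + -0.5350i, |z|^2 = 0.3538
Iter 2: z = -0.4786 + -0.2568i, |z|^2 = 0.2950
Iter 3: z = -0.0969 + -0.2892i, |z|^2 = 0.0930
Iter 4: z = -0.3342 + -0.4790i, |z|^2 = 0.3411
Iter 5: z = -0.3777 + -0.2148i, |z|^2 = 0.1888
Iter 6: z = -0.1635 + -0.3727i, |z|^2 = 0.1657
Iter 7: z = -0.3722 + -0.4131i, |z|^2 = 0.3092
Iter 8: z = -0.2921 + -0.2275i, |z|^2 = 0.1371
Iter 9: z = -0.2264 + -0.4021i, |z|^2 = 0.2129
Iter 10: z = -0.3704 + -0.3529i, |z|^2 = 0.2618
Iter 11: z = -0.2473 + -0.2735i, |z|^2 = 0.1360
Iter 12: z = -0.2736 + -0.3997i, |z|^2 = 0.2346
Iter 13: z = -0.3449 + -0.3163i, |z|^2 = 0.2190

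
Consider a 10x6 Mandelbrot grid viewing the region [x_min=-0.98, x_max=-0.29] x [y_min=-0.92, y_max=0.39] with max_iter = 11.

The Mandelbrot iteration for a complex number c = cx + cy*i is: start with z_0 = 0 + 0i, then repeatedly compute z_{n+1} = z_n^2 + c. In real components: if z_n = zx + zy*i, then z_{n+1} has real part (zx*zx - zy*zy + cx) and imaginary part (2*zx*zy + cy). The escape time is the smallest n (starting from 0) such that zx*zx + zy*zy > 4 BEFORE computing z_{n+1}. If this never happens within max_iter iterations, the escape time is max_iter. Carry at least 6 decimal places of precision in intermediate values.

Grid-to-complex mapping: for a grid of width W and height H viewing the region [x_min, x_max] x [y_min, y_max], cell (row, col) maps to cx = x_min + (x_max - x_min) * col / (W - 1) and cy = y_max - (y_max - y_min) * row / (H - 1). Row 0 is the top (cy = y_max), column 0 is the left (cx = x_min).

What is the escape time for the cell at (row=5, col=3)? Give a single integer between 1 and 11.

z_0 = 0 + 0i, c = -0.7500 + -0.9200i
Iter 1: z = -0.7500 + -0.9200i, |z|^2 = 1.4089
Iter 2: z = -1.0339 + 0.4600i, |z|^2 = 1.2805
Iter 3: z = 0.1073 + -1.8712i, |z|^2 = 3.5129
Iter 4: z = -4.2398 + -1.3217i, |z|^2 = 19.7231
Escaped at iteration 4

Answer: 4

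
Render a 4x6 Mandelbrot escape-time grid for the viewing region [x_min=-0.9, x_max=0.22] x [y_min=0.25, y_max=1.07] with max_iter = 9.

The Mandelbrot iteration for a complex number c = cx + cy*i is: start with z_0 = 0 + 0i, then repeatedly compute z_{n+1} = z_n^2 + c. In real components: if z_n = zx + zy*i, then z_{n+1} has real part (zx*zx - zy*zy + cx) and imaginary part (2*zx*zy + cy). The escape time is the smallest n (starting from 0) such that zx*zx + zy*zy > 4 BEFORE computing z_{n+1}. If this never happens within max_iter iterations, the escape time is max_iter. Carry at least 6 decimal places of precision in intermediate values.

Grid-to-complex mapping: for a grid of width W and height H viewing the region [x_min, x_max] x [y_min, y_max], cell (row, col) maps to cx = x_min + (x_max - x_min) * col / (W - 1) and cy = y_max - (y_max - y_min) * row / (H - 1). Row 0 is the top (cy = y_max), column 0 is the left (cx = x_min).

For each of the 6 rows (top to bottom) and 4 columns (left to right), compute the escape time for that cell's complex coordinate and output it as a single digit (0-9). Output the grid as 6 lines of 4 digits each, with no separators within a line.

Answer: 3493
3494
4696
5999
7999
9999

Derivation:
(row=0, col=0): c = -0.9000 + 1.0700i → escape time 3
(row=0, col=1): c = -0.5267 + 1.0700i → escape time 4
(row=0, col=2): c = -0.1533 + 1.0700i → escape time 9
(row=0, col=3): c = 0.2200 + 1.0700i → escape time 3
(row=1, col=0): c = -0.9000 + 0.9060i → escape time 3
(row=1, col=1): c = -0.5267 + 0.9060i → escape time 4
(row=1, col=2): c = -0.1533 + 0.9060i → escape time 9
(row=1, col=3): c = 0.2200 + 0.9060i → escape time 4
(row=2, col=0): c = -0.9000 + 0.7420i → escape time 4
(row=2, col=1): c = -0.5267 + 0.7420i → escape time 6
(row=2, col=2): c = -0.1533 + 0.7420i → escape time 9
(row=2, col=3): c = 0.2200 + 0.7420i → escape time 6
(row=3, col=0): c = -0.9000 + 0.5780i → escape time 5
(row=3, col=1): c = -0.5267 + 0.5780i → escape time 9
(row=3, col=2): c = -0.1533 + 0.5780i → escape time 9
(row=3, col=3): c = 0.2200 + 0.5780i → escape time 9
(row=4, col=0): c = -0.9000 + 0.4140i → escape time 7
(row=4, col=1): c = -0.5267 + 0.4140i → escape time 9
(row=4, col=2): c = -0.1533 + 0.4140i → escape time 9
(row=4, col=3): c = 0.2200 + 0.4140i → escape time 9
(row=5, col=0): c = -0.9000 + 0.2500i → escape time 9
(row=5, col=1): c = -0.5267 + 0.2500i → escape time 9
(row=5, col=2): c = -0.1533 + 0.2500i → escape time 9
(row=5, col=3): c = 0.2200 + 0.2500i → escape time 9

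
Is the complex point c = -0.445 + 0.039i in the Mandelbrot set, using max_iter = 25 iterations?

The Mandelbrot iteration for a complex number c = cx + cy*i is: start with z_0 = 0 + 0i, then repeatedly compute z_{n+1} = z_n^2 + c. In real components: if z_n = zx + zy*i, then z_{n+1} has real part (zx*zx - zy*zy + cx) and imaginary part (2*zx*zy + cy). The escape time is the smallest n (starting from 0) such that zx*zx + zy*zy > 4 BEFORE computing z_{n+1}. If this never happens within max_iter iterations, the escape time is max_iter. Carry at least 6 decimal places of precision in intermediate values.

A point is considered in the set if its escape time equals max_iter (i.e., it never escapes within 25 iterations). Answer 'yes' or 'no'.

Answer: yes

Derivation:
z_0 = 0 + 0i, c = -0.4450 + 0.0390i
Iter 1: z = -0.4450 + 0.0390i, |z|^2 = 0.1995
Iter 2: z = -0.2485 + 0.0043i, |z|^2 = 0.0618
Iter 3: z = -0.3833 + 0.0369i, |z|^2 = 0.1483
Iter 4: z = -0.2995 + 0.0107i, |z|^2 = 0.0898
Iter 5: z = -0.3554 + 0.0326i, |z|^2 = 0.1274
Iter 6: z = -0.3197 + 0.0158i, |z|^2 = 0.1025
Iter 7: z = -0.3430 + 0.0289i, |z|^2 = 0.1185
Iter 8: z = -0.3282 + 0.0192i, |z|^2 = 0.1081
Iter 9: z = -0.3377 + 0.0264i, |z|^2 = 0.1147
Iter 10: z = -0.3317 + 0.0212i, |z|^2 = 0.1105
Iter 11: z = -0.3354 + 0.0250i, |z|^2 = 0.1131
Iter 12: z = -0.3331 + 0.0223i, |z|^2 = 0.1115
Iter 13: z = -0.3345 + 0.0242i, |z|^2 = 0.1125
Iter 14: z = -0.3337 + 0.0228i, |z|^2 = 0.1119
Iter 15: z = -0.3342 + 0.0238i, |z|^2 = 0.1122
Iter 16: z = -0.3339 + 0.0231i, |z|^2 = 0.1120
Iter 17: z = -0.3341 + 0.0236i, |z|^2 = 0.1121
Iter 18: z = -0.3340 + 0.0233i, |z|^2 = 0.1121
Iter 19: z = -0.3340 + 0.0235i, |z|^2 = 0.1121
Iter 20: z = -0.3340 + 0.0233i, |z|^2 = 0.1121
Iter 21: z = -0.3340 + 0.0234i, |z|^2 = 0.1121
Iter 22: z = -0.3340 + 0.0234i, |z|^2 = 0.1121
Iter 23: z = -0.3340 + 0.0234i, |z|^2 = 0.1121
Iter 24: z = -0.3340 + 0.0234i, |z|^2 = 0.1121
Did not escape in 25 iterations → in set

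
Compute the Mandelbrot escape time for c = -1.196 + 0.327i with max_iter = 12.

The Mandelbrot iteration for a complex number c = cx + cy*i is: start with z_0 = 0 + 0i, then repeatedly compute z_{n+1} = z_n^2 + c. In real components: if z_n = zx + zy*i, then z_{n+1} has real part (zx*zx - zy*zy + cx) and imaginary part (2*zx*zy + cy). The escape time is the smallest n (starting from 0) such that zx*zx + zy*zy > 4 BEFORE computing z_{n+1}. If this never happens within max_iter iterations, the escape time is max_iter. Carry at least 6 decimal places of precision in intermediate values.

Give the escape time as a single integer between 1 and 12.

Answer: 12

Derivation:
z_0 = 0 + 0i, c = -1.1960 + 0.3270i
Iter 1: z = -1.1960 + 0.3270i, |z|^2 = 1.5373
Iter 2: z = 0.1275 + -0.4552i, |z|^2 = 0.2234
Iter 3: z = -1.3869 + 0.2109i, |z|^2 = 1.9681
Iter 4: z = 0.6831 + -0.2581i, |z|^2 = 0.5333
Iter 5: z = -0.7960 + -0.0256i, |z|^2 = 0.6343
Iter 6: z = -0.5631 + 0.3678i, |z|^2 = 0.4523
Iter 7: z = -1.0143 + -0.0872i, |z|^2 = 1.0364
Iter 8: z = -0.1749 + 0.5039i, |z|^2 = 0.2845
Iter 9: z = -1.4194 + 0.1508i, |z|^2 = 2.0373
Iter 10: z = 0.7959 + -0.1010i, |z|^2 = 0.6436
Iter 11: z = -0.5728 + 0.1662i, |z|^2 = 0.3557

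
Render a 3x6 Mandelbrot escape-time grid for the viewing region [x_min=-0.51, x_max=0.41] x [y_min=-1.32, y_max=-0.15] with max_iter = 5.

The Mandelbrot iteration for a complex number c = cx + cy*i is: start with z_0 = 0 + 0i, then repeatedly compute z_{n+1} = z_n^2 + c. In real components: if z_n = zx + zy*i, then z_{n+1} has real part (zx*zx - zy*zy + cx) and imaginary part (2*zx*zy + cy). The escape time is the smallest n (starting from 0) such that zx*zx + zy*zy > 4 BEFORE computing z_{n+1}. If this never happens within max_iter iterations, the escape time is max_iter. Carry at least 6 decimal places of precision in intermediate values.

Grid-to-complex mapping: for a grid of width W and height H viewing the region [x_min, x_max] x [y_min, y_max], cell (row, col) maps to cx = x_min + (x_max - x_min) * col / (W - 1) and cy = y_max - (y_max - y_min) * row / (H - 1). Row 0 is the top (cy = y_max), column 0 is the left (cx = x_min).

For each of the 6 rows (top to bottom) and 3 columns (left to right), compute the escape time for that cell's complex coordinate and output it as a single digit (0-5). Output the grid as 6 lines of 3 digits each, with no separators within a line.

Answer: 555
555
555
553
452
322

Derivation:
(row=0, col=0): c = -0.5100 + -0.1500i → escape time 5
(row=0, col=1): c = -0.0500 + -0.1500i → escape time 5
(row=0, col=2): c = 0.4100 + -0.1500i → escape time 5
(row=1, col=0): c = -0.5100 + -0.3840i → escape time 5
(row=1, col=1): c = -0.0500 + -0.3840i → escape time 5
(row=1, col=2): c = 0.4100 + -0.3840i → escape time 5
(row=2, col=0): c = -0.5100 + -0.6180i → escape time 5
(row=2, col=1): c = -0.0500 + -0.6180i → escape time 5
(row=2, col=2): c = 0.4100 + -0.6180i → escape time 5
(row=3, col=0): c = -0.5100 + -0.8520i → escape time 5
(row=3, col=1): c = -0.0500 + -0.8520i → escape time 5
(row=3, col=2): c = 0.4100 + -0.8520i → escape time 3
(row=4, col=0): c = -0.5100 + -1.0860i → escape time 4
(row=4, col=1): c = -0.0500 + -1.0860i → escape time 5
(row=4, col=2): c = 0.4100 + -1.0860i → escape time 2
(row=5, col=0): c = -0.5100 + -1.3200i → escape time 3
(row=5, col=1): c = -0.0500 + -1.3200i → escape time 2
(row=5, col=2): c = 0.4100 + -1.3200i → escape time 2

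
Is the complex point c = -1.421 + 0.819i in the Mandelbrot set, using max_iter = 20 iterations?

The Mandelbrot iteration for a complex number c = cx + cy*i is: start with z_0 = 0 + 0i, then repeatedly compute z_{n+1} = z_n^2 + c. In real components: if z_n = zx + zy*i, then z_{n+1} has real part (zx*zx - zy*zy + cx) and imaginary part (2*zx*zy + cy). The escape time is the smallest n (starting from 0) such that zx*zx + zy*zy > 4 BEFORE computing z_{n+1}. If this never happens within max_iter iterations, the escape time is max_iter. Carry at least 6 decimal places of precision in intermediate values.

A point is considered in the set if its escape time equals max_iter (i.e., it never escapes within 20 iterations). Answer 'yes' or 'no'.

z_0 = 0 + 0i, c = -1.4210 + 0.8190i
Iter 1: z = -1.4210 + 0.8190i, |z|^2 = 2.6900
Iter 2: z = -0.0725 + -1.5086i, |z|^2 = 2.2811
Iter 3: z = -3.6916 + 1.0378i, |z|^2 = 14.7050
Escaped at iteration 3

Answer: no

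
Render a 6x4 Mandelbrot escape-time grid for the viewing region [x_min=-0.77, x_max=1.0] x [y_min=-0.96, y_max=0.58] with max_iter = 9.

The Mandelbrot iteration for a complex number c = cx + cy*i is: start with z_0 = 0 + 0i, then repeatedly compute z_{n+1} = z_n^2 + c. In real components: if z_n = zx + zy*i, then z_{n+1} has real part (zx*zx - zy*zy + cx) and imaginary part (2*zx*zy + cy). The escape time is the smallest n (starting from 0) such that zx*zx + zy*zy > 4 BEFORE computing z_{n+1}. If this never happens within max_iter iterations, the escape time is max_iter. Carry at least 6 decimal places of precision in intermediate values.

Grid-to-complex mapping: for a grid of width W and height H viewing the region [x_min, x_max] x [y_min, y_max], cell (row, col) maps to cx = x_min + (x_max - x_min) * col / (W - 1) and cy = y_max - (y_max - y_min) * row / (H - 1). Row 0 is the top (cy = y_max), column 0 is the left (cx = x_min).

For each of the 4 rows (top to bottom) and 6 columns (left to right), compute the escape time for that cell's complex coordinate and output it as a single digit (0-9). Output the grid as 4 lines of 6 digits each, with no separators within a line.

(row=0, col=0): c = -0.7700 + 0.5800i → escape time 6
(row=0, col=1): c = -0.4160 + 0.5800i → escape time 9
(row=0, col=2): c = -0.0620 + 0.5800i → escape time 9
(row=0, col=3): c = 0.2920 + 0.5800i → escape time 9
(row=0, col=4): c = 0.6460 + 0.5800i → escape time 3
(row=0, col=5): c = 1.0000 + 0.5800i → escape time 2
(row=1, col=0): c = -0.7700 + 0.0667i → escape time 9
(row=1, col=1): c = -0.4160 + 0.0667i → escape time 9
(row=1, col=2): c = -0.0620 + 0.0667i → escape time 9
(row=1, col=3): c = 0.2920 + 0.0667i → escape time 9
(row=1, col=4): c = 0.6460 + 0.0667i → escape time 4
(row=1, col=5): c = 1.0000 + 0.0667i → escape time 2
(row=2, col=0): c = -0.7700 + -0.4467i → escape time 7
(row=2, col=1): c = -0.4160 + -0.4467i → escape time 9
(row=2, col=2): c = -0.0620 + -0.4467i → escape time 9
(row=2, col=3): c = 0.2920 + -0.4467i → escape time 9
(row=2, col=4): c = 0.6460 + -0.4467i → escape time 3
(row=2, col=5): c = 1.0000 + -0.4467i → escape time 2
(row=3, col=0): c = -0.7700 + -0.9600i → escape time 3
(row=3, col=1): c = -0.4160 + -0.9600i → escape time 4
(row=3, col=2): c = -0.0620 + -0.9600i → escape time 9
(row=3, col=3): c = 0.2920 + -0.9600i → escape time 4
(row=3, col=4): c = 0.6460 + -0.9600i → escape time 2
(row=3, col=5): c = 1.0000 + -0.9600i → escape time 2

Answer: 699932
999942
799932
349422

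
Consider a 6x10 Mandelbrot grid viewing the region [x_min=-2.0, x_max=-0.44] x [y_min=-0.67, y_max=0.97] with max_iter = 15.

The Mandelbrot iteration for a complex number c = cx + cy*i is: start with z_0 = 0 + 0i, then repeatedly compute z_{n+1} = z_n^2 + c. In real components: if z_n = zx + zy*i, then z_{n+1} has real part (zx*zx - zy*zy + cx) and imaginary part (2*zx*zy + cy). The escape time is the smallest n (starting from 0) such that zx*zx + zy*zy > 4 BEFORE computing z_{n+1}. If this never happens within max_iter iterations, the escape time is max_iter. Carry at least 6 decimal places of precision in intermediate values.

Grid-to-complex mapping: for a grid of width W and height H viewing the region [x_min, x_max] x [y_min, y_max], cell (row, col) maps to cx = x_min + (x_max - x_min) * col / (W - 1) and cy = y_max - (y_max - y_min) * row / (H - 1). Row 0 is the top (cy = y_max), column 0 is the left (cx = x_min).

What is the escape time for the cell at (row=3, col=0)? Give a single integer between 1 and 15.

z_0 = 0 + 0i, c = -2.0000 + 0.4233i
Iter 1: z = -2.0000 + 0.4233i, |z|^2 = 4.1792
Escaped at iteration 1

Answer: 1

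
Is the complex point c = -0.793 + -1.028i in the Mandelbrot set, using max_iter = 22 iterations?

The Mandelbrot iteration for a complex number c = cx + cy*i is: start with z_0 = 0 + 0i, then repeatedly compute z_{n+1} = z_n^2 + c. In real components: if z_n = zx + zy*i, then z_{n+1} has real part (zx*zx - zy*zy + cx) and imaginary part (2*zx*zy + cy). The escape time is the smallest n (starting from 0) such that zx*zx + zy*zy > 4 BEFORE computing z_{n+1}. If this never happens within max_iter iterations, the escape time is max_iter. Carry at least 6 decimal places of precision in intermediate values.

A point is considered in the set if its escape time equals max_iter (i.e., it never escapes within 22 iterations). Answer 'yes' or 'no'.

z_0 = 0 + 0i, c = -0.7930 + -1.0280i
Iter 1: z = -0.7930 + -1.0280i, |z|^2 = 1.6856
Iter 2: z = -1.2209 + 0.6024i, |z|^2 = 1.8536
Iter 3: z = 0.3348 + -2.4990i, |z|^2 = 6.3571
Escaped at iteration 3

Answer: no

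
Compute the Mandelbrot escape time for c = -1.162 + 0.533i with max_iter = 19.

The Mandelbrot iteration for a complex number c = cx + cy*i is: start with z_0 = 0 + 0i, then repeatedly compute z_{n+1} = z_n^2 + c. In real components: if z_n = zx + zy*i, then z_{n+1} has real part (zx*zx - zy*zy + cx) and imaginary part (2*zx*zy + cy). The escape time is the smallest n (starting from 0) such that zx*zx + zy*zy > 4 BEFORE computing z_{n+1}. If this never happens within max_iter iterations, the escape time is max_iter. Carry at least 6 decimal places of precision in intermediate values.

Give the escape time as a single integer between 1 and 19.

Answer: 4

Derivation:
z_0 = 0 + 0i, c = -1.1620 + 0.5330i
Iter 1: z = -1.1620 + 0.5330i, |z|^2 = 1.6343
Iter 2: z = -0.0958 + -0.7057i, |z|^2 = 0.5072
Iter 3: z = -1.6508 + 0.6683i, |z|^2 = 3.1718
Iter 4: z = 1.1166 + -1.6734i, |z|^2 = 4.0470
Escaped at iteration 4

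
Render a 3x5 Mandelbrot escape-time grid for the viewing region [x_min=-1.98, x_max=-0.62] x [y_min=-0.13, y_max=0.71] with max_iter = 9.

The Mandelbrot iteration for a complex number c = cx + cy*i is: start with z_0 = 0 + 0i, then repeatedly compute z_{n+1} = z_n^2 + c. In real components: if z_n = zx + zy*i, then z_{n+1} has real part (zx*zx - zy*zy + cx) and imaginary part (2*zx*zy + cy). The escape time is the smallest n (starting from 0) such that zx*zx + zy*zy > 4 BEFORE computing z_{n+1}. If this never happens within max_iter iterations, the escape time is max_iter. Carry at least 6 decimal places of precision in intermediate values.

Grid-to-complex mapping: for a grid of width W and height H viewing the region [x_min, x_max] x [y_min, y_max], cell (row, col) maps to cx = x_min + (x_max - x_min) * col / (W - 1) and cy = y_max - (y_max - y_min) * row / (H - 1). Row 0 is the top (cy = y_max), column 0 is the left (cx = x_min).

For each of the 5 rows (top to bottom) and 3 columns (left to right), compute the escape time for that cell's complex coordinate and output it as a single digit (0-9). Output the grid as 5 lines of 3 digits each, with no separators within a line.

(row=0, col=0): c = -1.9800 + 0.7100i → escape time 1
(row=0, col=1): c = -1.3000 + 0.7100i → escape time 3
(row=0, col=2): c = -0.6200 + 0.7100i → escape time 6
(row=1, col=0): c = -1.9800 + 0.5000i → escape time 1
(row=1, col=1): c = -1.3000 + 0.5000i → escape time 4
(row=1, col=2): c = -0.6200 + 0.5000i → escape time 9
(row=2, col=0): c = -1.9800 + 0.2900i → escape time 1
(row=2, col=1): c = -1.3000 + 0.2900i → escape time 7
(row=2, col=2): c = -0.6200 + 0.2900i → escape time 9
(row=3, col=0): c = -1.9800 + 0.0800i → escape time 4
(row=3, col=1): c = -1.3000 + 0.0800i → escape time 9
(row=3, col=2): c = -0.6200 + 0.0800i → escape time 9
(row=4, col=0): c = -1.9800 + -0.1300i → escape time 3
(row=4, col=1): c = -1.3000 + -0.1300i → escape time 9
(row=4, col=2): c = -0.6200 + -0.1300i → escape time 9

Answer: 136
149
179
499
399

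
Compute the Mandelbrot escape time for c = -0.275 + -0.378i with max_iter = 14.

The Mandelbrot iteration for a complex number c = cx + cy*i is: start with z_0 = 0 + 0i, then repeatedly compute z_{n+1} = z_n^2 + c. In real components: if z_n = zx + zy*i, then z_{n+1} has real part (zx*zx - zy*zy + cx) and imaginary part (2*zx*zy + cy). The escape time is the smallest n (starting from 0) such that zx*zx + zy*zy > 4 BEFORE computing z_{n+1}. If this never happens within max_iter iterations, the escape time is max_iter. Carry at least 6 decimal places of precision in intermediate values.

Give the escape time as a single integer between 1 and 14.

Answer: 14

Derivation:
z_0 = 0 + 0i, c = -0.2750 + -0.3780i
Iter 1: z = -0.2750 + -0.3780i, |z|^2 = 0.2185
Iter 2: z = -0.3423 + -0.1701i, |z|^2 = 0.1461
Iter 3: z = -0.1868 + -0.2616i, |z|^2 = 0.1033
Iter 4: z = -0.3085 + -0.2803i, |z|^2 = 0.1737
Iter 5: z = -0.2584 + -0.2051i, |z|^2 = 0.1088
Iter 6: z = -0.2503 + -0.2720i, |z|^2 = 0.1367
Iter 7: z = -0.2864 + -0.2418i, |z|^2 = 0.1405
Iter 8: z = -0.2515 + -0.2395i, |z|^2 = 0.1206
Iter 9: z = -0.2691 + -0.2575i, |z|^2 = 0.1388
Iter 10: z = -0.2689 + -0.2394i, |z|^2 = 0.1296
Iter 11: z = -0.2600 + -0.2493i, |z|^2 = 0.1297
Iter 12: z = -0.2695 + -0.2484i, |z|^2 = 0.1343
Iter 13: z = -0.2640 + -0.2441i, |z|^2 = 0.1293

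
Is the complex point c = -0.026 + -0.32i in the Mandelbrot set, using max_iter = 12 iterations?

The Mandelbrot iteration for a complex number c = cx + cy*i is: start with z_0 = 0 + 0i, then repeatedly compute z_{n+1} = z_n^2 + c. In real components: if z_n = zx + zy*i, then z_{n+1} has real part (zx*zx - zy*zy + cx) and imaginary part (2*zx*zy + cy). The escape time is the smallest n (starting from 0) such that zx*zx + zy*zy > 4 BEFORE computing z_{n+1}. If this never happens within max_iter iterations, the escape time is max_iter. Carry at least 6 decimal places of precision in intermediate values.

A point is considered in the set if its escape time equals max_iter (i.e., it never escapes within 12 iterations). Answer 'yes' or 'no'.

z_0 = 0 + 0i, c = -0.0260 + -0.3200i
Iter 1: z = -0.0260 + -0.3200i, |z|^2 = 0.1031
Iter 2: z = -0.1277 + -0.3034i, |z|^2 = 0.1083
Iter 3: z = -0.1017 + -0.2425i, |z|^2 = 0.0692
Iter 4: z = -0.0745 + -0.2707i, |z|^2 = 0.0788
Iter 5: z = -0.0937 + -0.2797i, |z|^2 = 0.0870
Iter 6: z = -0.0954 + -0.2676i, |z|^2 = 0.0807
Iter 7: z = -0.0885 + -0.2689i, |z|^2 = 0.0801
Iter 8: z = -0.0905 + -0.2724i, |z|^2 = 0.0824
Iter 9: z = -0.0920 + -0.2707i, |z|^2 = 0.0817
Iter 10: z = -0.0908 + -0.2702i, |z|^2 = 0.0812
Iter 11: z = -0.0908 + -0.2709i, |z|^2 = 0.0816
Did not escape in 12 iterations → in set

Answer: yes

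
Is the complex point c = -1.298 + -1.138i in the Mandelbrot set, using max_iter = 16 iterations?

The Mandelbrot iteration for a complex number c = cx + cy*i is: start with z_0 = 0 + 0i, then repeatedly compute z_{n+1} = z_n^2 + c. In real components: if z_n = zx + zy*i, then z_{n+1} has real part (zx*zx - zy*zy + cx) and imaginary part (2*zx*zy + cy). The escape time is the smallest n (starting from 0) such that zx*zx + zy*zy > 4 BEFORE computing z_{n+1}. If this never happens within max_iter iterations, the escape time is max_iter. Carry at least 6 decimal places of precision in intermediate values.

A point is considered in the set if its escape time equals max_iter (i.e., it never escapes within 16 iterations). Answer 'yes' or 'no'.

z_0 = 0 + 0i, c = -1.2980 + -1.1380i
Iter 1: z = -1.2980 + -1.1380i, |z|^2 = 2.9798
Iter 2: z = -0.9082 + 1.8162i, |z|^2 = 4.1237
Escaped at iteration 2

Answer: no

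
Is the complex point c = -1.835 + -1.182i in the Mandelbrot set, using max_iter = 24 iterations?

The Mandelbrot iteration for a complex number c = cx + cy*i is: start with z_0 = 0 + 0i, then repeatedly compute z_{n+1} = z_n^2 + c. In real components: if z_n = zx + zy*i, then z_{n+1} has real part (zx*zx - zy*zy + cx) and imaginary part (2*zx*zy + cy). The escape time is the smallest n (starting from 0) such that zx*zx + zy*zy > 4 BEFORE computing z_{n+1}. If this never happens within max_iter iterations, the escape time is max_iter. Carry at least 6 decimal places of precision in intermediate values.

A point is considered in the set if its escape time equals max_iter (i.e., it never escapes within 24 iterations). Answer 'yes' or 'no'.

Answer: no

Derivation:
z_0 = 0 + 0i, c = -1.8350 + -1.1820i
Iter 1: z = -1.8350 + -1.1820i, |z|^2 = 4.7643
Escaped at iteration 1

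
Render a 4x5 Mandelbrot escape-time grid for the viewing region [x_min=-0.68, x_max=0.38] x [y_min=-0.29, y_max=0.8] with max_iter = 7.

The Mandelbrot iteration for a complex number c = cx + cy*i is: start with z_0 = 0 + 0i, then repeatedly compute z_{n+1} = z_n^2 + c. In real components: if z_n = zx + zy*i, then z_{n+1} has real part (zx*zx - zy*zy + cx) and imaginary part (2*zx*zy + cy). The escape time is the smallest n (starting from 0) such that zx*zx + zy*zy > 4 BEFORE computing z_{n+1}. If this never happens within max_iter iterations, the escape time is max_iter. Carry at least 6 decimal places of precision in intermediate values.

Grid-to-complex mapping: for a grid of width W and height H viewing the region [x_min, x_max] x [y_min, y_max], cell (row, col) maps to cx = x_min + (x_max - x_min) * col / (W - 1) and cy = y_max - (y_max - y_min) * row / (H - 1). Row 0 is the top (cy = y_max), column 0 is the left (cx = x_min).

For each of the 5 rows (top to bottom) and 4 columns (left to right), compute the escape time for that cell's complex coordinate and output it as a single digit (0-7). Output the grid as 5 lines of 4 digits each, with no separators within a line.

Answer: 4774
7777
7777
7777
7777

Derivation:
(row=0, col=0): c = -0.6800 + 0.8000i → escape time 4
(row=0, col=1): c = -0.3267 + 0.8000i → escape time 7
(row=0, col=2): c = 0.0267 + 0.8000i → escape time 7
(row=0, col=3): c = 0.3800 + 0.8000i → escape time 4
(row=1, col=0): c = -0.6800 + 0.5275i → escape time 7
(row=1, col=1): c = -0.3267 + 0.5275i → escape time 7
(row=1, col=2): c = 0.0267 + 0.5275i → escape time 7
(row=1, col=3): c = 0.3800 + 0.5275i → escape time 7
(row=2, col=0): c = -0.6800 + 0.2550i → escape time 7
(row=2, col=1): c = -0.3267 + 0.2550i → escape time 7
(row=2, col=2): c = 0.0267 + 0.2550i → escape time 7
(row=2, col=3): c = 0.3800 + 0.2550i → escape time 7
(row=3, col=0): c = -0.6800 + -0.0175i → escape time 7
(row=3, col=1): c = -0.3267 + -0.0175i → escape time 7
(row=3, col=2): c = 0.0267 + -0.0175i → escape time 7
(row=3, col=3): c = 0.3800 + -0.0175i → escape time 7
(row=4, col=0): c = -0.6800 + -0.2900i → escape time 7
(row=4, col=1): c = -0.3267 + -0.2900i → escape time 7
(row=4, col=2): c = 0.0267 + -0.2900i → escape time 7
(row=4, col=3): c = 0.3800 + -0.2900i → escape time 7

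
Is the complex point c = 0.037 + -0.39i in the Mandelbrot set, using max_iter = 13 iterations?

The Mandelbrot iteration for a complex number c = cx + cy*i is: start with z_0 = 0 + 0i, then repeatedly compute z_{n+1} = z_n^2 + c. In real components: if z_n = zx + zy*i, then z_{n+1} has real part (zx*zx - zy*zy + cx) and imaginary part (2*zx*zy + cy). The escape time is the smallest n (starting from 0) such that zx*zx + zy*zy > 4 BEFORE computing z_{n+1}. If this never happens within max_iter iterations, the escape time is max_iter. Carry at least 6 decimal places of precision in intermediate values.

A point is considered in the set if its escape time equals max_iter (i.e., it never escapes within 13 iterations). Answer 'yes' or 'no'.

z_0 = 0 + 0i, c = 0.0370 + -0.3900i
Iter 1: z = 0.0370 + -0.3900i, |z|^2 = 0.1535
Iter 2: z = -0.1137 + -0.4189i, |z|^2 = 0.1884
Iter 3: z = -0.1255 + -0.2947i, |z|^2 = 0.1026
Iter 4: z = -0.0341 + -0.3160i, |z|^2 = 0.1010
Iter 5: z = -0.0617 + -0.3684i, |z|^2 = 0.1396
Iter 6: z = -0.0949 + -0.3445i, |z|^2 = 0.1277
Iter 7: z = -0.0727 + -0.3246i, |z|^2 = 0.1106
Iter 8: z = -0.0631 + -0.3428i, |z|^2 = 0.1215
Iter 9: z = -0.0765 + -0.3468i, |z|^2 = 0.1261
Iter 10: z = -0.0774 + -0.3369i, |z|^2 = 0.1195
Iter 11: z = -0.0705 + -0.3379i, |z|^2 = 0.1191
Iter 12: z = -0.0722 + -0.3423i, |z|^2 = 0.1224
Did not escape in 13 iterations → in set

Answer: yes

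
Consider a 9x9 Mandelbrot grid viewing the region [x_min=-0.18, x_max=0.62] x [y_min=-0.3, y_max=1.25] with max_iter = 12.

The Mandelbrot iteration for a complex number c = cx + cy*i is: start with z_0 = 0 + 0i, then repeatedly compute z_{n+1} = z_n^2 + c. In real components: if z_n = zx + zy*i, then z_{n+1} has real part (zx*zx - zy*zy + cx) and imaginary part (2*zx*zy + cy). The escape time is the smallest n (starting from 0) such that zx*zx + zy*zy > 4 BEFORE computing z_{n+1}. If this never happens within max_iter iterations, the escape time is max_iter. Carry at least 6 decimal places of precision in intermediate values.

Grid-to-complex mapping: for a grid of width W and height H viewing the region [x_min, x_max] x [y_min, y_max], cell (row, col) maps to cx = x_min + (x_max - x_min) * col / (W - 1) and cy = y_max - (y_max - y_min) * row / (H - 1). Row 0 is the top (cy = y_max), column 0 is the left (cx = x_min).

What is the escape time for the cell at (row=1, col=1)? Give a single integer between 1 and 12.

Answer: 6

Derivation:
z_0 = 0 + 0i, c = -0.0800 + 1.0562i
Iter 1: z = -0.0800 + 1.0562i, |z|^2 = 1.1221
Iter 2: z = -1.1893 + 0.8872i, |z|^2 = 2.2016
Iter 3: z = 0.5471 + -1.0541i, |z|^2 = 1.4105
Iter 4: z = -0.8918 + -0.0972i, |z|^2 = 0.8047
Iter 5: z = 0.7058 + 1.2296i, |z|^2 = 2.0102
Iter 6: z = -1.0939 + 2.7920i, |z|^2 = 8.9919
Escaped at iteration 6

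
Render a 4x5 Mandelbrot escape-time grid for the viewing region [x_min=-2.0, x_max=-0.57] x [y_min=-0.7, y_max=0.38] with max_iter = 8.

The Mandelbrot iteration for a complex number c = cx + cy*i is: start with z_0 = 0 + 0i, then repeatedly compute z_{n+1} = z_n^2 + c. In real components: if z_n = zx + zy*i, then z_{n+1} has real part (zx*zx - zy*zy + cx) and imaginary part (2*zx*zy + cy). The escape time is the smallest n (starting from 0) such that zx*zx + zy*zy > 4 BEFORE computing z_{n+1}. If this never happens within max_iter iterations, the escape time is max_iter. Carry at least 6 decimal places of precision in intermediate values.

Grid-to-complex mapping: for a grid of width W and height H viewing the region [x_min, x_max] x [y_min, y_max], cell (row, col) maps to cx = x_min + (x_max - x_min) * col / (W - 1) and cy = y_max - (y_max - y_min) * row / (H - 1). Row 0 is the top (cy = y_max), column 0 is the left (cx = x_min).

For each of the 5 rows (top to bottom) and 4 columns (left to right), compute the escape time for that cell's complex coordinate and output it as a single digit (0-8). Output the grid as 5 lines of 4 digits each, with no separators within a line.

(row=0, col=0): c = -2.0000 + 0.3800i → escape time 1
(row=0, col=1): c = -1.5233 + 0.3800i → escape time 4
(row=0, col=2): c = -1.0467 + 0.3800i → escape time 8
(row=0, col=3): c = -0.5700 + 0.3800i → escape time 8
(row=1, col=0): c = -2.0000 + 0.1100i → escape time 1
(row=1, col=1): c = -1.5233 + 0.1100i → escape time 7
(row=1, col=2): c = -1.0467 + 0.1100i → escape time 8
(row=1, col=3): c = -0.5700 + 0.1100i → escape time 8
(row=2, col=0): c = -2.0000 + -0.1600i → escape time 1
(row=2, col=1): c = -1.5233 + -0.1600i → escape time 5
(row=2, col=2): c = -1.0467 + -0.1600i → escape time 8
(row=2, col=3): c = -0.5700 + -0.1600i → escape time 8
(row=3, col=0): c = -2.0000 + -0.4300i → escape time 1
(row=3, col=1): c = -1.5233 + -0.4300i → escape time 3
(row=3, col=2): c = -1.0467 + -0.4300i → escape time 6
(row=3, col=3): c = -0.5700 + -0.4300i → escape time 8
(row=4, col=0): c = -2.0000 + -0.7000i → escape time 1
(row=4, col=1): c = -1.5233 + -0.7000i → escape time 3
(row=4, col=2): c = -1.0467 + -0.7000i → escape time 4
(row=4, col=3): c = -0.5700 + -0.7000i → escape time 8

Answer: 1488
1788
1588
1368
1348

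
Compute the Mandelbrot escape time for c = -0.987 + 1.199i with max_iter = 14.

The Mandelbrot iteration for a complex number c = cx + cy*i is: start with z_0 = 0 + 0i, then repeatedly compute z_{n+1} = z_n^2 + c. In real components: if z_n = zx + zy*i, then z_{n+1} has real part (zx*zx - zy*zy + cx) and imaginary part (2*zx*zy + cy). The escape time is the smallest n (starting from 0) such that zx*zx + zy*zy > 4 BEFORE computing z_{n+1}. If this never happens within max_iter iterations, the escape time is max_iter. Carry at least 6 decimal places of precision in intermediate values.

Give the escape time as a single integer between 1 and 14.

z_0 = 0 + 0i, c = -0.9870 + 1.1990i
Iter 1: z = -0.9870 + 1.1990i, |z|^2 = 2.4118
Iter 2: z = -1.4504 + -1.1678i, |z|^2 = 3.4676
Iter 3: z = -0.2471 + 4.5867i, |z|^2 = 21.0989
Escaped at iteration 3

Answer: 3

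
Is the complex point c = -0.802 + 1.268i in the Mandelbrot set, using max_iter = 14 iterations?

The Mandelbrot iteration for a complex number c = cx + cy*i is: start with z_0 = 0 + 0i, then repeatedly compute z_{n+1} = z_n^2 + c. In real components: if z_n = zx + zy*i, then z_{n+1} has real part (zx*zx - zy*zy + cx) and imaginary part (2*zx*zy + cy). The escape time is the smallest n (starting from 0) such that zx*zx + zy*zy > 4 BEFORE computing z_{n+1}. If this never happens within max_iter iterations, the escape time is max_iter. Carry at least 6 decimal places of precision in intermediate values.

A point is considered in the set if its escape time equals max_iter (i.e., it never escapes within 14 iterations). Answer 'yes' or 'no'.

Answer: no

Derivation:
z_0 = 0 + 0i, c = -0.8020 + 1.2680i
Iter 1: z = -0.8020 + 1.2680i, |z|^2 = 2.2510
Iter 2: z = -1.7666 + -0.7659i, |z|^2 = 3.7075
Iter 3: z = 1.7324 + 3.9740i, |z|^2 = 18.7939
Escaped at iteration 3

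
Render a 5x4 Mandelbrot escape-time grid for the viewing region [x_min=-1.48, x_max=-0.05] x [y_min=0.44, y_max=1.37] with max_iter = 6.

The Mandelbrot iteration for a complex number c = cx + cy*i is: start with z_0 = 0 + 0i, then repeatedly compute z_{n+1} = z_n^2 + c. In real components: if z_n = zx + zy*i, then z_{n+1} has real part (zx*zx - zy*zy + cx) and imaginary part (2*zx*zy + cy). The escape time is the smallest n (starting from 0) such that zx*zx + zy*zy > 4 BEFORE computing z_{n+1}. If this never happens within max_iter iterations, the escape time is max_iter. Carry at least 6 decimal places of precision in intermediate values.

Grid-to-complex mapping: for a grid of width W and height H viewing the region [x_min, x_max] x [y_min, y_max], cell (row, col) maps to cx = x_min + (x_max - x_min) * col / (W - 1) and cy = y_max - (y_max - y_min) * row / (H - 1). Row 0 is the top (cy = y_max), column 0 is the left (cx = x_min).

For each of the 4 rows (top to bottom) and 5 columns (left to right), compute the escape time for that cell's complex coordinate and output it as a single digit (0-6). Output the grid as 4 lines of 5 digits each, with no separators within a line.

(row=0, col=0): c = -1.4800 + 1.3700i → escape time 1
(row=0, col=1): c = -1.1225 + 1.3700i → escape time 2
(row=0, col=2): c = -0.7650 + 1.3700i → escape time 2
(row=0, col=3): c = -0.4075 + 1.3700i → escape time 2
(row=0, col=4): c = -0.0500 + 1.3700i → escape time 2
(row=1, col=0): c = -1.4800 + 1.0600i → escape time 2
(row=1, col=1): c = -1.1225 + 1.0600i → escape time 3
(row=1, col=2): c = -0.7650 + 1.0600i → escape time 3
(row=1, col=3): c = -0.4075 + 1.0600i → escape time 4
(row=1, col=4): c = -0.0500 + 1.0600i → escape time 6
(row=2, col=0): c = -1.4800 + 0.7500i → escape time 3
(row=2, col=1): c = -1.1225 + 0.7500i → escape time 3
(row=2, col=2): c = -0.7650 + 0.7500i → escape time 4
(row=2, col=3): c = -0.4075 + 0.7500i → escape time 6
(row=2, col=4): c = -0.0500 + 0.7500i → escape time 6
(row=3, col=0): c = -1.4800 + 0.4400i → escape time 3
(row=3, col=1): c = -1.1225 + 0.4400i → escape time 6
(row=3, col=2): c = -0.7650 + 0.4400i → escape time 6
(row=3, col=3): c = -0.4075 + 0.4400i → escape time 6
(row=3, col=4): c = -0.0500 + 0.4400i → escape time 6

Answer: 12222
23346
33466
36666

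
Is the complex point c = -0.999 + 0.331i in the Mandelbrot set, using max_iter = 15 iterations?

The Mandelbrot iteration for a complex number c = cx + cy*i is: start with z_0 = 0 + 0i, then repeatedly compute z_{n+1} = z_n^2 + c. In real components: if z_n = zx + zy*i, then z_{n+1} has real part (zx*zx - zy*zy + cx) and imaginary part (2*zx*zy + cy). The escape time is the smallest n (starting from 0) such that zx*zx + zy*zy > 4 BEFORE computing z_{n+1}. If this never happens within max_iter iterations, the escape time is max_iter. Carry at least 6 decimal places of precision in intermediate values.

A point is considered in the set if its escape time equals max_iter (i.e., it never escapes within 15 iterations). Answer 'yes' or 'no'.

Answer: no

Derivation:
z_0 = 0 + 0i, c = -0.9990 + 0.3310i
Iter 1: z = -0.9990 + 0.3310i, |z|^2 = 1.1076
Iter 2: z = -0.1106 + -0.3303i, |z|^2 = 0.1213
Iter 3: z = -1.0959 + 0.4040i, |z|^2 = 1.3642
Iter 4: z = 0.0387 + -0.5546i, |z|^2 = 0.3091
Iter 5: z = -1.3051 + 0.2880i, |z|^2 = 1.7861
Iter 6: z = 0.6212 + -0.4208i, |z|^2 = 0.5630
Iter 7: z = -0.7901 + -0.1918i, |z|^2 = 0.6611
Iter 8: z = -0.4115 + 0.6341i, |z|^2 = 0.5714
Iter 9: z = -1.2318 + -0.1908i, |z|^2 = 1.5537
Iter 10: z = 0.4819 + 0.8011i, |z|^2 = 0.8740
Iter 11: z = -1.4087 + 1.1031i, |z|^2 = 3.2011
Iter 12: z = -0.2314 + -2.7767i, |z|^2 = 7.7635
Escaped at iteration 12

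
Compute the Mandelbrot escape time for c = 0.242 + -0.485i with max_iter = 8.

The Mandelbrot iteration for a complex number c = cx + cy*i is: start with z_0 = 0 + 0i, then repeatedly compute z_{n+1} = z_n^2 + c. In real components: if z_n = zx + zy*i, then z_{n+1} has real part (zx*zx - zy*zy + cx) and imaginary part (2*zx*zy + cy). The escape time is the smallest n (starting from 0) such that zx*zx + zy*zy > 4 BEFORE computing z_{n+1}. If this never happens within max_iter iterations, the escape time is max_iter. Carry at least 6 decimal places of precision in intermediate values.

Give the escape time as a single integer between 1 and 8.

Answer: 8

Derivation:
z_0 = 0 + 0i, c = 0.2420 + -0.4850i
Iter 1: z = 0.2420 + -0.4850i, |z|^2 = 0.2938
Iter 2: z = 0.0653 + -0.7197i, |z|^2 = 0.5223
Iter 3: z = -0.2718 + -0.5791i, |z|^2 = 0.4092
Iter 4: z = -0.0195 + -0.1703i, |z|^2 = 0.0294
Iter 5: z = 0.2134 + -0.4784i, |z|^2 = 0.2744
Iter 6: z = 0.0587 + -0.6892i, |z|^2 = 0.4784
Iter 7: z = -0.2295 + -0.5659i, |z|^2 = 0.3729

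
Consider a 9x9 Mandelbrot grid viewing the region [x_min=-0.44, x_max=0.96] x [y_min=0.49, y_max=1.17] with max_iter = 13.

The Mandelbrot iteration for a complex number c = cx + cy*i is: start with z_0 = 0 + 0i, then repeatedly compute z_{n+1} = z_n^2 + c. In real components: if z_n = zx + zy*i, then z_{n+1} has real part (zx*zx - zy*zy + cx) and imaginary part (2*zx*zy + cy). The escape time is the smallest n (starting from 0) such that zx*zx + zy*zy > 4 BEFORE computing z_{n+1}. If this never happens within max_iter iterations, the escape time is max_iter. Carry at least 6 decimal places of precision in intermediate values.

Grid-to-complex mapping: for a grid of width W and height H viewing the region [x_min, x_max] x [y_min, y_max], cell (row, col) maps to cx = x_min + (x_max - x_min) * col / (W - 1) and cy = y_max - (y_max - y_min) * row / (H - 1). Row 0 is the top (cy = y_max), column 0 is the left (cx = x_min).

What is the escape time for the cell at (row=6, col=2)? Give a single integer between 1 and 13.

Answer: 13

Derivation:
z_0 = 0 + 0i, c = -0.0900 + 0.6600i
Iter 1: z = -0.0900 + 0.6600i, |z|^2 = 0.4437
Iter 2: z = -0.5175 + 0.5412i, |z|^2 = 0.5607
Iter 3: z = -0.1151 + 0.0999i, |z|^2 = 0.0232
Iter 4: z = -0.0867 + 0.6370i, |z|^2 = 0.4133
Iter 5: z = -0.4883 + 0.5495i, |z|^2 = 0.5404
Iter 6: z = -0.1536 + 0.1234i, |z|^2 = 0.0388
Iter 7: z = -0.0816 + 0.6221i, |z|^2 = 0.3937
Iter 8: z = -0.4704 + 0.5584i, |z|^2 = 0.5331
Iter 9: z = -0.1806 + 0.1347i, |z|^2 = 0.0508
Iter 10: z = -0.0755 + 0.6113i, |z|^2 = 0.3795
Iter 11: z = -0.4580 + 0.5677i, |z|^2 = 0.5320
Iter 12: z = -0.2024 + 0.1400i, |z|^2 = 0.0606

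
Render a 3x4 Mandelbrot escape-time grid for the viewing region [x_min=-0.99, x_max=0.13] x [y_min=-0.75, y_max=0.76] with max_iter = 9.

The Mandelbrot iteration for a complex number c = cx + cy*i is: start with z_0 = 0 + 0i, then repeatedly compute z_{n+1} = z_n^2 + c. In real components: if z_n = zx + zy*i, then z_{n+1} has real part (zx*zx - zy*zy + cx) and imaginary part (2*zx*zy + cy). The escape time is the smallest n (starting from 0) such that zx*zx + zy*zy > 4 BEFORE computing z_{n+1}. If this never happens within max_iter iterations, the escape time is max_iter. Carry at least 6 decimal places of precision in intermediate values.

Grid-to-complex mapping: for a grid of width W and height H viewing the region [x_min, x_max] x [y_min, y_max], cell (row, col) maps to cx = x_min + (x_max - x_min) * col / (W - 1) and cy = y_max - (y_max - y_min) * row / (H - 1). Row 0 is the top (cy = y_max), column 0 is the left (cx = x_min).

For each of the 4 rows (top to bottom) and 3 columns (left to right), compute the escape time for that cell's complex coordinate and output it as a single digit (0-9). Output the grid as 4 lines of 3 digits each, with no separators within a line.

(row=0, col=0): c = -0.9900 + 0.7600i → escape time 3
(row=0, col=1): c = -0.4300 + 0.7600i → escape time 6
(row=0, col=2): c = 0.1300 + 0.7600i → escape time 6
(row=1, col=0): c = -0.9900 + 0.2567i → escape time 9
(row=1, col=1): c = -0.4300 + 0.2567i → escape time 9
(row=1, col=2): c = 0.1300 + 0.2567i → escape time 9
(row=2, col=0): c = -0.9900 + -0.2467i → escape time 9
(row=2, col=1): c = -0.4300 + -0.2467i → escape time 9
(row=2, col=2): c = 0.1300 + -0.2467i → escape time 9
(row=3, col=0): c = -0.9900 + -0.7500i → escape time 4
(row=3, col=1): c = -0.4300 + -0.7500i → escape time 7
(row=3, col=2): c = 0.1300 + -0.7500i → escape time 6

Answer: 366
999
999
476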